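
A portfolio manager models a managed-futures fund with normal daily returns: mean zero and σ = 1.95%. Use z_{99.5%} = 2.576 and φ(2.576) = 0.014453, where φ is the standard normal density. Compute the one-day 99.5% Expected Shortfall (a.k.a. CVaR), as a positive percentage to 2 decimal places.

5.64%

Tail multiplier: φ(z)/(1−α) = 0.014453 / 0.005 = 2.891.
ES = 1.95% × 2.891 = 5.637%.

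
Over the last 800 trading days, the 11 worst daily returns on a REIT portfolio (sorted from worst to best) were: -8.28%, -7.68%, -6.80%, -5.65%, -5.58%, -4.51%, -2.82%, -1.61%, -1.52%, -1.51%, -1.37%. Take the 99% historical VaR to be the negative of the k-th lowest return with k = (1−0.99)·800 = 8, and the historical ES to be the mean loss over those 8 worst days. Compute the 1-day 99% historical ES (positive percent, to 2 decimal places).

5.37%

The 8 worst returns sum to -42.93%.
ES = −(-42.93%) / 8 = 5.36625% ≈ 5.37%.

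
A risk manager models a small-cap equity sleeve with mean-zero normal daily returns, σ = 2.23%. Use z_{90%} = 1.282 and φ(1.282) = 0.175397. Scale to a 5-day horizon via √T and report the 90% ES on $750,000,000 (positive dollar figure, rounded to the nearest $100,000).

$65,600,000

σ_{5d} = 2.23% × √5 = 4.986%.
ES multiplier = φ(z)/(1−α) = 0.175397/0.1 = 1.754.
ES = 4.986% × 1.754 = 8.745%; on $750,000,000: $65,587,500.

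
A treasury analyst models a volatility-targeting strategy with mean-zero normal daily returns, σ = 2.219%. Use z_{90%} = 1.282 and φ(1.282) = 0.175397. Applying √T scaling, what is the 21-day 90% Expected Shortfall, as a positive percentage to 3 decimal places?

σ_{21d} = 2.219% × √21 = 10.169%.
ES multiplier = φ(z)/(1−α) = 0.175397/0.1 = 1.754.
ES = 10.169% × 1.754 = 17.836%.

17.836%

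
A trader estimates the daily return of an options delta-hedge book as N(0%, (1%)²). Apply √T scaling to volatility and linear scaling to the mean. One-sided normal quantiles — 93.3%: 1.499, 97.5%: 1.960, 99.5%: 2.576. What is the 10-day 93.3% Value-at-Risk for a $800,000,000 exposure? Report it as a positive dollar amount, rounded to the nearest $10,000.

$37,920,000

σ_{10d} = 1% × √10 = 3.162%.
VaR = 1.499 × 3.162% = 4.740%.
On $800,000,000: 0.04740 × $800,000,000 = $37,920,000.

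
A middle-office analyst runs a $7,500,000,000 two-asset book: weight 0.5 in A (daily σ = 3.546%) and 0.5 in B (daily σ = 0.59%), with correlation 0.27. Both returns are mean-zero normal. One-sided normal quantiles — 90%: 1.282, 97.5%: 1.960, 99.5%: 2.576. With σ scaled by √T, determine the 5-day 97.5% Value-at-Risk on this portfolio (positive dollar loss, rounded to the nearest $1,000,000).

σ_p = √(0.5²·3.546² + 0.5²·0.59² + 2·0.27·0.5·0.5·3.546·0.59) = 1.874%.
σ_{5d} = 1.874% × √5 = 4.190%.
VaR = 1.960 × 4.190% = 8.212%; on $7,500,000,000 that is $615,900,000.

$616,000,000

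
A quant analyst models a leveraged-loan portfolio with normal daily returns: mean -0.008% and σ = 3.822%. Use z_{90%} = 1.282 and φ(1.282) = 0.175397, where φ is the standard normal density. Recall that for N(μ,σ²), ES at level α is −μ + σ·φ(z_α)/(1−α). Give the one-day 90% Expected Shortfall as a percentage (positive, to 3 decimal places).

Tail multiplier: φ(z)/(1−α) = 0.175397 / 0.1 = 1.754.
ES = −(-0.008%) + 3.822% × 1.754 = 6.712%.

6.712%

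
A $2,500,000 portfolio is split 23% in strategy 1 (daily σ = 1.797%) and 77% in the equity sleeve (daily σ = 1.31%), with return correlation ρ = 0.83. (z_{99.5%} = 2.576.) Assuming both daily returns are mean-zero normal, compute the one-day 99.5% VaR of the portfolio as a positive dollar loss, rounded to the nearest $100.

σ_p² = 0.23²·1.797² + 0.77²·1.31² + 2·0.83·0.23·0.77·1.797·1.31 = 1.8804 (%²).
σ_p = √1.8804 = 1.371%.
VaR = 2.576 × 1.371% = 3.532%; on $2,500,000 that is $88,300.

$88,300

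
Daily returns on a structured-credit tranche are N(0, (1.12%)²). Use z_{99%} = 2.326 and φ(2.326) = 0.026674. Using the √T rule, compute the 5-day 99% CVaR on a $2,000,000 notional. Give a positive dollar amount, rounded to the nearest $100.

$133,600

σ_{5d} = 1.12% × √5 = 2.504%.
ES multiplier = φ(z)/(1−α) = 0.026674/0.01 = 2.667.
ES = 2.504% × 2.667 = 6.678%; on $2,000,000: $133,560.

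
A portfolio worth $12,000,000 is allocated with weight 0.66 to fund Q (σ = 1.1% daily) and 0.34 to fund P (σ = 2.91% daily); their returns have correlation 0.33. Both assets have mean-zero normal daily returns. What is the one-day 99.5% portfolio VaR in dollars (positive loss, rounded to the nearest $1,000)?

σ_p² = 0.66²·1.1² + 0.34²·2.91² + 2·0.33·0.66·0.34·1.1·2.91 = 1.9801 (%²).
σ_p = √1.9801 = 1.407%.
At 99.5%, z = 2.576.
VaR = 2.576 × 1.407% = 3.624%; on $12,000,000 that is $434,880.

$435,000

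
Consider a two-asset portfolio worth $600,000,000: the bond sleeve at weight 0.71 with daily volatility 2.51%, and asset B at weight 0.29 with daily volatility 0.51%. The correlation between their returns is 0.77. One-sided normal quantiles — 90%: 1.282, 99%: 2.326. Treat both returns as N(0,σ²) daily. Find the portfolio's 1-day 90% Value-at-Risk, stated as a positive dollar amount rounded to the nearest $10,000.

$14,600,000

σ_p² = 0.71²·2.51² + 0.29²·0.51² + 2·0.77·0.71·0.29·2.51·0.51 = 3.6037 (%²).
σ_p = √3.6037 = 1.898%.
VaR = 1.282 × 1.898% = 2.433%; on $600,000,000 that is $14,598,000.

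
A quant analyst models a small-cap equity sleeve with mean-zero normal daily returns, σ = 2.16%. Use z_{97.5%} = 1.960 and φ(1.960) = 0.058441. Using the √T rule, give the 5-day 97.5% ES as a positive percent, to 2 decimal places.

11.29%

σ_{5d} = 2.16% × √5 = 4.830%.
ES multiplier = φ(z)/(1−α) = 0.058441/0.025 = 2.338.
ES = 4.830% × 2.338 = 11.293%.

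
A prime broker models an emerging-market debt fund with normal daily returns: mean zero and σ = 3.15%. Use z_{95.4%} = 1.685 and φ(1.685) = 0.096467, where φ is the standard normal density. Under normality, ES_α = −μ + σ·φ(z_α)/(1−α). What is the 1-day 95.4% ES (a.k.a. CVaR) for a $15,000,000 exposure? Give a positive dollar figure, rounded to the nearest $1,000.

$991,000

Tail multiplier: φ(z)/(1−α) = 0.096467 / 0.046 = 2.097.
ES = 3.15% × 2.097 = 6.606%.
On $15,000,000: 0.06606 × $15,000,000 = $990,900.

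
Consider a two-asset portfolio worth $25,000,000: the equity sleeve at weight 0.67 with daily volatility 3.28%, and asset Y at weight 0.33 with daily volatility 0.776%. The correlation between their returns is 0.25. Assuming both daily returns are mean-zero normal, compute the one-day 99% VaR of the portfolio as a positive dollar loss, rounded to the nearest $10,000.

σ_p² = 0.67²·3.28² + 0.33²·0.776² + 2·0.25·0.67·0.33·3.28·0.776 = 5.1764 (%²).
σ_p = √5.1764 = 2.275%.
At 99%, z = 2.326.
VaR = 2.326 × 2.275% = 5.292%; on $25,000,000 that is $1,323,000.

$1,320,000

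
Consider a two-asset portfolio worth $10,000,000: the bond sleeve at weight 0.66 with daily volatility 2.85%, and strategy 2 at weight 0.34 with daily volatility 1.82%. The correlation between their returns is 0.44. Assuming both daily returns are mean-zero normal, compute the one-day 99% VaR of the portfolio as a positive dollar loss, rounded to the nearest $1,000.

$517,000

σ_p² = 0.66²·2.85² + 0.34²·1.82² + 2·0.44·0.66·0.34·2.85·1.82 = 4.9454 (%²).
σ_p = √4.9454 = 2.224%.
At 99%, z = 2.326.
VaR = 2.326 × 2.224% = 5.173%; on $10,000,000 that is $517,300.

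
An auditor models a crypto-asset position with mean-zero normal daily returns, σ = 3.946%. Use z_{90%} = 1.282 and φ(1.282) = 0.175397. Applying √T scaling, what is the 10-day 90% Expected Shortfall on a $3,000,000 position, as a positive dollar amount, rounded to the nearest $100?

σ_{10d} = 3.946% × √10 = 12.478%.
ES multiplier = φ(z)/(1−α) = 0.175397/0.1 = 1.754.
ES = 12.478% × 1.754 = 21.886%; on $3,000,000: $656,580.

$656,600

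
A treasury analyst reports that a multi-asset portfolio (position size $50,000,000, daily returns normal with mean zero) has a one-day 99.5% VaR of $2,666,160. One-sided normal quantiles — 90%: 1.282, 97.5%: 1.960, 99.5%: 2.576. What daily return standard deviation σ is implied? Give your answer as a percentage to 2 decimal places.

VaR as a fraction: $2,666,160 / $50,000,000 = 5.332%.
σ = VaR / z = 5.332% / 2.576 = 2.070%.

2.07%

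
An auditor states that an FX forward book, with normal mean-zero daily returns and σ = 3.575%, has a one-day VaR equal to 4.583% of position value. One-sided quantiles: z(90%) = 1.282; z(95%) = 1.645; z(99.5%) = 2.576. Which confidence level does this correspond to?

90%

Implied z = VaR/σ = 4.583 / 3.575 = 1.282.
This matches z(90%) = 1.282.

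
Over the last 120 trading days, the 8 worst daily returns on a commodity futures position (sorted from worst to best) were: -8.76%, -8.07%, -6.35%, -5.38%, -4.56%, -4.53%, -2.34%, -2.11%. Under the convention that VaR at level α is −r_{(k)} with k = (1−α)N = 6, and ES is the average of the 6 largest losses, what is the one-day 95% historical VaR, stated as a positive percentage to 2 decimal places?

4.53%

k = 6; the 6th lowest return is -4.53%, so VaR = 4.53%.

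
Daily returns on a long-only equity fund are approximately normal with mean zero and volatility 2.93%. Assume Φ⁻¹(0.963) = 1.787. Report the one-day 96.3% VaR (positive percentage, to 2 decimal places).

VaR = z·σ = 1.787 × 2.93% = 5.236%.

5.24%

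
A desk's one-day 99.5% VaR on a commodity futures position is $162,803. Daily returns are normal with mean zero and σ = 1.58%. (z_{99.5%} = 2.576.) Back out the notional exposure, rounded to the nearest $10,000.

$4,000,000

VaR as a fraction of value: z·σ = 2.576 × 1.58% = 4.07008%.
Position = $162,803 / 0.0407008 = $3,999,995.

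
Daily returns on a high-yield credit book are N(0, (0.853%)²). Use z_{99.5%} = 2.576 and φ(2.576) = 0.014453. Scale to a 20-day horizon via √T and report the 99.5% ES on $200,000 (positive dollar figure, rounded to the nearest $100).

$22,100

σ_{20d} = 0.853% × √20 = 3.815%.
ES multiplier = φ(z)/(1−α) = 0.014453/0.005 = 2.891.
ES = 3.815% × 2.891 = 11.029%; on $200,000: $22,058.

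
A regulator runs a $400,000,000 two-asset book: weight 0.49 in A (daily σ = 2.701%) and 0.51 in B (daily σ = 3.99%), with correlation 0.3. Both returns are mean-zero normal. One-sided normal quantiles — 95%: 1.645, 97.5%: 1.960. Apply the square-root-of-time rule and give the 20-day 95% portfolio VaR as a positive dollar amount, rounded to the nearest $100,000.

σ_p = √(0.49²·2.701² + 0.51²·3.99² + 2·0.3·0.49·0.51·2.701·3.99) = 2.740%.
σ_{20d} = 2.740% × √20 = 12.254%.
VaR = 1.645 × 12.254% = 20.158%; on $400,000,000 that is $80,632,000.

$80,600,000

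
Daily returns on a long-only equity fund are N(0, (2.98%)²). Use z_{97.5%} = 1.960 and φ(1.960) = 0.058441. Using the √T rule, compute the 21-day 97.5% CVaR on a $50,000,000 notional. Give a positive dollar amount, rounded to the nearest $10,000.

$15,960,000

σ_{21d} = 2.98% × √21 = 13.656%.
ES multiplier = φ(z)/(1−α) = 0.058441/0.025 = 2.338.
ES = 13.656% × 2.338 = 31.928%; on $50,000,000: $15,964,000.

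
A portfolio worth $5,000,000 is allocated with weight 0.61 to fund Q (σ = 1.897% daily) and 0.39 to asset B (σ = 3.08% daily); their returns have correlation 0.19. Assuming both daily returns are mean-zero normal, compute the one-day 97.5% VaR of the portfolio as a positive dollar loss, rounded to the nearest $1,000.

$178,000

σ_p² = 0.61²·1.897² + 0.39²·3.08² + 2·0.19·0.61·0.39·1.897·3.08 = 3.3101 (%²).
σ_p = √3.3101 = 1.819%.
At 97.5%, z = 1.960.
VaR = 1.960 × 1.819% = 3.565%; on $5,000,000 that is $178,250.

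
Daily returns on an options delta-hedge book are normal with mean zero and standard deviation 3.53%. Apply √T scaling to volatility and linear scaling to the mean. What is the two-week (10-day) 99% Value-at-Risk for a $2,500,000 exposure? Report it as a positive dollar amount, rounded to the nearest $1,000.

$649,000

At 99%, z = 2.326.
σ_{10d} = 3.53% × √10 = 11.163%.
VaR = 2.326 × 11.163% = 25.965%.
On $2,500,000: 0.25965 × $2,500,000 = $649,125.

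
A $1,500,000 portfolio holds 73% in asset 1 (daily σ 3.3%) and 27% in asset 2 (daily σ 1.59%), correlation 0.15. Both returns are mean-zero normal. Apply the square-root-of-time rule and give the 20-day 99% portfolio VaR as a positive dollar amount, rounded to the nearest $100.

σ_p = √(0.73²·3.3² + 0.27²·1.59² + 2·0.15·0.73·0.27·3.3·1.59) = 2.510%.
σ_{20d} = 2.510% × √20 = 11.225%.
z(99%) = 2.326.
VaR = 2.326 × 11.225% = 26.109%; on $1,500,000 that is $391,635.

$391,600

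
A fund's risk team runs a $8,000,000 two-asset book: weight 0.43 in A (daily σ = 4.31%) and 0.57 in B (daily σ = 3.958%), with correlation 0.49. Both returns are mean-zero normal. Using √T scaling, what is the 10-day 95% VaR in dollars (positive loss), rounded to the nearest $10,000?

$1,480,000

σ_p = √(0.43²·4.31² + 0.57²·3.958² + 2·0.49·0.43·0.57·4.31·3.958) = 3.553%.
σ_{10d} = 3.553% × √10 = 11.236%.
z(95%) = 1.645.
VaR = 1.645 × 11.236% = 18.483%; on $8,000,000 that is $1,478,640.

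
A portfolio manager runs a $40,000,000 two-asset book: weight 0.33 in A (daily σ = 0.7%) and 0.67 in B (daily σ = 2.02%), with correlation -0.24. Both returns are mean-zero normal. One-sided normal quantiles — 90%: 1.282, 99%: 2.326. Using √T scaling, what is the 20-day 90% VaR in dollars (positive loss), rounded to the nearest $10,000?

$3,020,000

σ_p = √(0.33²·0.7² + 0.67²·2.02² + 2·-0.24·0.33·0.67·0.7·2.02) = 1.317%.
σ_{20d} = 1.317% × √20 = 5.890%.
VaR = 1.282 × 5.890% = 7.551%; on $40,000,000 that is $3,020,400.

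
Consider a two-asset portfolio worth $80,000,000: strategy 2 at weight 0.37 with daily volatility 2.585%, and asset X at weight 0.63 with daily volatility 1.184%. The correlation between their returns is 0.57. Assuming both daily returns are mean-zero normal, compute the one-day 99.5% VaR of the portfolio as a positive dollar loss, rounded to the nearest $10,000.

σ_p² = 0.37²·2.585² + 0.63²·1.184² + 2·0.57·0.37·0.63·2.585·1.184 = 2.2845 (%²).
σ_p = √2.2845 = 1.511%.
At 99.5%, z = 2.576.
VaR = 2.576 × 1.511% = 3.892%; on $80,000,000 that is $3,113,600.

$3,110,000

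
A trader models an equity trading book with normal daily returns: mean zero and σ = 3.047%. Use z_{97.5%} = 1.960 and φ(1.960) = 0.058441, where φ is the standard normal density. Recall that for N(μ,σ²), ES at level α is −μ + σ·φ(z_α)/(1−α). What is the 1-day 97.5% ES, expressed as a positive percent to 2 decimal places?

7.12%

Tail multiplier: φ(z)/(1−α) = 0.058441 / 0.025 = 2.338.
ES = 3.047% × 2.338 = 7.124%.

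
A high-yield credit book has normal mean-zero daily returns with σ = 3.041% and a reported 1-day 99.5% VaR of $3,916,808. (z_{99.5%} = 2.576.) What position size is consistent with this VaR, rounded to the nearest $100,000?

$50,000,000

VaR as a fraction of value: z·σ = 2.576 × 3.041% = 7.83362%.
Position = $3,916,808 / 0.0783362 = $50,000,000.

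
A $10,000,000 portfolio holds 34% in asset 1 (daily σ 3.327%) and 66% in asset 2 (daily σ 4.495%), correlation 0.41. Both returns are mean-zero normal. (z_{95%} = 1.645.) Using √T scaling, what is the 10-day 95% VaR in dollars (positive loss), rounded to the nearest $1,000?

σ_p = √(0.34²·3.327² + 0.66²·4.495² + 2·0.41·0.34·0.66·3.327·4.495) = 3.582%.
σ_{10d} = 3.582% × √10 = 11.327%.
VaR = 1.645 × 11.327% = 18.633%; on $10,000,000 that is $1,863,300.

$1,863,000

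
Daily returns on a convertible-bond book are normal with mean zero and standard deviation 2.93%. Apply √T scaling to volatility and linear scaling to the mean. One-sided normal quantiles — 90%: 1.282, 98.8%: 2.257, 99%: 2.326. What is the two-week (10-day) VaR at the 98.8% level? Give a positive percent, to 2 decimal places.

20.91%

σ_{10d} = 2.93% × √10 = 9.265%.
VaR = 2.257 × 9.265% = 20.911%.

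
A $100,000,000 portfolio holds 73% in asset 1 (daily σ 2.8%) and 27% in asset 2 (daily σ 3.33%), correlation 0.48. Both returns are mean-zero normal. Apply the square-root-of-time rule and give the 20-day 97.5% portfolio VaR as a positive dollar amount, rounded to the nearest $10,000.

σ_p = √(0.73²·2.8² + 0.27²·3.33² + 2·0.48·0.73·0.27·2.8·3.33) = 2.598%.
σ_{20d} = 2.598% × √20 = 11.619%.
z(97.5%) = 1.960.
VaR = 1.960 × 11.619% = 22.773%; on $100,000,000 that is $22,773,000.

$22,770,000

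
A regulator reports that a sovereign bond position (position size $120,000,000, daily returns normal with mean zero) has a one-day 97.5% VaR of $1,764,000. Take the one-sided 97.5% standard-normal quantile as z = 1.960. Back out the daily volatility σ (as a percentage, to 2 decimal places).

VaR as a fraction: $1,764,000 / $120,000,000 = 1.470%.
σ = VaR / z = 1.470% / 1.960 = 0.750%.

0.75%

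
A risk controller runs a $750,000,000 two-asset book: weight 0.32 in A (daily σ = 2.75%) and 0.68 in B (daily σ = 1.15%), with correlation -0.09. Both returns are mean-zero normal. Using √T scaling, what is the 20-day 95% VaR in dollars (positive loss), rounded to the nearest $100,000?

$62,000,000

σ_p = √(0.32²·2.75² + 0.68²·1.15² + 2·-0.09·0.32·0.68·2.75·1.15) = 1.123%.
σ_{20d} = 1.123% × √20 = 5.022%.
z(95%) = 1.645.
VaR = 1.645 × 5.022% = 8.261%; on $750,000,000 that is $61,957,500.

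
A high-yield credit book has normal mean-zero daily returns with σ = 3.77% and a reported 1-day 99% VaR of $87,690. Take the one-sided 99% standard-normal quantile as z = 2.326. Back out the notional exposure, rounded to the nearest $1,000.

$1,000,000

VaR as a fraction of value: z·σ = 2.326 × 3.77% = 8.76902%.
Position = $87,690 / 0.0876902 = $999,998.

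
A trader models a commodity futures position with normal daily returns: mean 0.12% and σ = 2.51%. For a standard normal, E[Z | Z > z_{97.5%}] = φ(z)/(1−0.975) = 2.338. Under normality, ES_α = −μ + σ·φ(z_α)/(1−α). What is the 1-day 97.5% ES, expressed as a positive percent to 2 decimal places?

ES = −(0.12%) + 2.51% × 2.338 = 5.748%.

5.75%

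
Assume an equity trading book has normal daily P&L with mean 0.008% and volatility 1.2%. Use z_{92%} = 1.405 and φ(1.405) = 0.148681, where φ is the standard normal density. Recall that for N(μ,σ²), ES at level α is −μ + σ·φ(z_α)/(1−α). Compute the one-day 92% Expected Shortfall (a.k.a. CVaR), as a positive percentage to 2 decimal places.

Tail multiplier: φ(z)/(1−α) = 0.148681 / 0.08 = 1.859.
ES = −(0.008%) + 1.2% × 1.859 = 2.223%.

2.22%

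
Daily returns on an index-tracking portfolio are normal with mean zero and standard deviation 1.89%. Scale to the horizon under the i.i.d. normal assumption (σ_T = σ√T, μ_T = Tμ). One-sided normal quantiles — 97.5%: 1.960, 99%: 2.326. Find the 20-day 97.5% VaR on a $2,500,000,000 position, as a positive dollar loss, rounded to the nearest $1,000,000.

σ_{20d} = 1.89% × √20 = 8.452%.
VaR = 1.960 × 8.452% = 16.566%.
On $2,500,000,000: 0.16566 × $2,500,000,000 = $414,150,000.

$414,000,000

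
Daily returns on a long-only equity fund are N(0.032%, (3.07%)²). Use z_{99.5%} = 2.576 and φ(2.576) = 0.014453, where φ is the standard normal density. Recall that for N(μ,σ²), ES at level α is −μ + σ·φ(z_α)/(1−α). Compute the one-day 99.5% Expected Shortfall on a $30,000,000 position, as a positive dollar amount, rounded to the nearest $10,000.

Tail multiplier: φ(z)/(1−α) = 0.014453 / 0.005 = 2.891.
ES = −(0.032%) + 3.07% × 2.891 = 8.843%.
On $30,000,000: 0.08843 × $30,000,000 = $2,652,900.

$2,650,000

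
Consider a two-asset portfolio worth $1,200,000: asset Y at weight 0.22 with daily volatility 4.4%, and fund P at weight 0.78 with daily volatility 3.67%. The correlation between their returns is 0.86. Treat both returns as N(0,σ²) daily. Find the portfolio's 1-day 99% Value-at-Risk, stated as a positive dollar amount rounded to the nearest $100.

$104,100

σ_p² = 0.22²·4.4² + 0.78²·3.67² + 2·0.86·0.22·0.78·4.4·3.67 = 13.8976 (%²).
σ_p = √13.8976 = 3.728%.
At 99%, z = 2.326.
VaR = 2.326 × 3.728% = 8.671%; on $1,200,000 that is $104,052.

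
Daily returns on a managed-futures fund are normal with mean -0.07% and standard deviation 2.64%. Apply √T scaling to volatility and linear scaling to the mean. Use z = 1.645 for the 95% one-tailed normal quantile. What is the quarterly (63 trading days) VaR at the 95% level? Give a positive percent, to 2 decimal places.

38.88%

σ_{63d} = 2.64% × √63 = 20.954%; μ_{63d} = 63 × -0.07% = -4.410%.
VaR = −(-4.410%) + 1.645 × 20.954% = 38.879%.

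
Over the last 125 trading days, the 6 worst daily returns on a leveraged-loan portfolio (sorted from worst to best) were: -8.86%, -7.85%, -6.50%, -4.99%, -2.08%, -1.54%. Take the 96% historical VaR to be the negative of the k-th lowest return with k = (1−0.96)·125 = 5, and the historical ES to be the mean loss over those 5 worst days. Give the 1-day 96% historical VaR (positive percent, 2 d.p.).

k = 5; the 5th lowest return is -2.08%, so VaR = 2.08%.

2.08%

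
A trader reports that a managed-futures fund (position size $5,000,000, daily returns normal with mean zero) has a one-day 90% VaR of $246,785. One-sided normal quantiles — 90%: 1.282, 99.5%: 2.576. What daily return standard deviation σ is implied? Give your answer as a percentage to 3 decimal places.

3.850%

VaR as a fraction: $246,785 / $5,000,000 = 4.936%.
σ = VaR / z = 4.936% / 1.282 = 3.850%.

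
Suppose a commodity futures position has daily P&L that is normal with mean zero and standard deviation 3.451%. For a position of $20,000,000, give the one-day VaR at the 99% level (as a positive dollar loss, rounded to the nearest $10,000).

$1,610,000

At 99% one-sided, z = 2.326.
VaR = z·σ = 2.326 × 3.451% = 8.027%.
On $20,000,000: 0.08027 × $20,000,000 = $1,605,400.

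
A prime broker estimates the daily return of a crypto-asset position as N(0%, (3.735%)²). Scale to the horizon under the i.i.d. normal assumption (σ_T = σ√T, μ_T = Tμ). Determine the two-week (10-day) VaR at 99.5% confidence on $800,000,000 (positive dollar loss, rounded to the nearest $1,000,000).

At 99.5%, z = 2.576.
σ_{10d} = 3.735% × √10 = 11.811%.
VaR = 2.576 × 11.811% = 30.425%.
On $800,000,000: 0.30425 × $800,000,000 = $243,400,000.

$243,000,000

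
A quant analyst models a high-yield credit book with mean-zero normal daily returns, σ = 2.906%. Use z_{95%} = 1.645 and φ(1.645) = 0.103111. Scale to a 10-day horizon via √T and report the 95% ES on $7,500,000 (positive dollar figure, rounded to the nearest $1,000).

σ_{10d} = 2.906% × √10 = 9.190%.
ES multiplier = φ(z)/(1−α) = 0.103111/0.05 = 2.062.
ES = 9.190% × 2.062 = 18.950%; on $7,500,000: $1,421,250.

$1,421,000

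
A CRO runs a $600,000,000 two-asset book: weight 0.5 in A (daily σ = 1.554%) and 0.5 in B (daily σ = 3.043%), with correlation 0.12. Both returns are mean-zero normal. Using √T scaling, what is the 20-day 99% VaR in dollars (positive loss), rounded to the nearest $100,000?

σ_p = √(0.5²·1.554² + 0.5²·3.043² + 2·0.12·0.5·0.5·1.554·3.043) = 1.790%.
σ_{20d} = 1.790% × √20 = 8.005%.
z(99%) = 2.326.
VaR = 2.326 × 8.005% = 18.620%; on $600,000,000 that is $111,720,000.

$111,700,000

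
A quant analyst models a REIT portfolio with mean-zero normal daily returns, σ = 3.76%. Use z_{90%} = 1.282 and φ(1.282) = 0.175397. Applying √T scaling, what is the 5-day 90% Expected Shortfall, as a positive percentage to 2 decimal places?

14.75%

σ_{5d} = 3.76% × √5 = 8.408%.
ES multiplier = φ(z)/(1−α) = 0.175397/0.1 = 1.754.
ES = 8.408% × 1.754 = 14.748%.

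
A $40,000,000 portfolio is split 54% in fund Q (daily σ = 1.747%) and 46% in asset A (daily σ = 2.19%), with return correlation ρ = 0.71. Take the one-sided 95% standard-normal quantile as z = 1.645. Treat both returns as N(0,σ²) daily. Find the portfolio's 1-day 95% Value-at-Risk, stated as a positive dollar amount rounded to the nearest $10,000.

σ_p² = 0.54²·1.747² + 0.46²·2.19² + 2·0.71·0.54·0.46·1.747·2.19 = 3.2543 (%²).
σ_p = √3.2543 = 1.804%.
VaR = 1.645 × 1.804% = 2.968%; on $40,000,000 that is $1,187,200.

$1,190,000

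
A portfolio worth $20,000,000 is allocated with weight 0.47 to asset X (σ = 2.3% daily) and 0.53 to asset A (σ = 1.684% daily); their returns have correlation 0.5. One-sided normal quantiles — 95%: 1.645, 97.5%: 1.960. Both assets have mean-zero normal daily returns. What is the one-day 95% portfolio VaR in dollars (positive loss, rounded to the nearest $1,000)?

$563,000

σ_p² = 0.47²·2.3² + 0.53²·1.684² + 2·0.5·0.47·0.53·2.3·1.684 = 2.9300 (%²).
σ_p = √2.9300 = 1.712%.
VaR = 1.645 × 1.712% = 2.816%; on $20,000,000 that is $563,200.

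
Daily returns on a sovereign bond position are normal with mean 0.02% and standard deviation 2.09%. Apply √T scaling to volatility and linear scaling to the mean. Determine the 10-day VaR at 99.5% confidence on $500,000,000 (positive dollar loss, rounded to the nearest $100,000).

$84,100,000

At 99.5%, z = 2.576.
σ_{10d} = 2.09% × √10 = 6.609%; μ_{10d} = 10 × 0.02% = 0.200%.
VaR = −(0.200%) + 2.576 × 6.609% = 16.825%.
On $500,000,000: 0.16825 × $500,000,000 = $84,125,000.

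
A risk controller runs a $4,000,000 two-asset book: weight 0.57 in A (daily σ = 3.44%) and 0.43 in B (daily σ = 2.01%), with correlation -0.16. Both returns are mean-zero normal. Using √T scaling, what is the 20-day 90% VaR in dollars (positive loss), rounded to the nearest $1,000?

$461,000

σ_p = √(0.57²·3.44² + 0.43²·2.01² + 2·-0.16·0.57·0.43·3.44·2.01) = 2.012%.
σ_{20d} = 2.012% × √20 = 8.998%.
z(90%) = 1.282.
VaR = 1.282 × 8.998% = 11.535%; on $4,000,000 that is $461,400.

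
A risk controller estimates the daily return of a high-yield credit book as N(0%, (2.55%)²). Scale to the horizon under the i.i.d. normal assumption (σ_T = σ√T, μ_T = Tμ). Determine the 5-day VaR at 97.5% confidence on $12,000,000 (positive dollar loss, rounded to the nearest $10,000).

$1,340,000

At 97.5%, z = 1.960.
σ_{5d} = 2.55% × √5 = 5.702%.
VaR = 1.960 × 5.702% = 11.176%.
On $12,000,000: 0.11176 × $12,000,000 = $1,341,120.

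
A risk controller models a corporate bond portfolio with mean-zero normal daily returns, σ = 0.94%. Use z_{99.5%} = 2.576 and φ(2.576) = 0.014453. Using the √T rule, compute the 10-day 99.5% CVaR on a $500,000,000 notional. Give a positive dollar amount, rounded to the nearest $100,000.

$43,000,000

σ_{10d} = 0.94% × √10 = 2.973%.
ES multiplier = φ(z)/(1−α) = 0.014453/0.005 = 2.891.
ES = 2.973% × 2.891 = 8.595%; on $500,000,000: $42,975,000.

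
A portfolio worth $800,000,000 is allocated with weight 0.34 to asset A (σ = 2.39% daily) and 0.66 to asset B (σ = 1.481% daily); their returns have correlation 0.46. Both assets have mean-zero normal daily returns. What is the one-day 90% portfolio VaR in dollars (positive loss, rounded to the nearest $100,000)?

$15,700,000

σ_p² = 0.34²·2.39² + 0.66²·1.481² + 2·0.46·0.34·0.66·2.39·1.481 = 2.3465 (%²).
σ_p = √2.3465 = 1.532%.
At 90%, z = 1.282.
VaR = 1.282 × 1.532% = 1.964%; on $800,000,000 that is $15,712,000.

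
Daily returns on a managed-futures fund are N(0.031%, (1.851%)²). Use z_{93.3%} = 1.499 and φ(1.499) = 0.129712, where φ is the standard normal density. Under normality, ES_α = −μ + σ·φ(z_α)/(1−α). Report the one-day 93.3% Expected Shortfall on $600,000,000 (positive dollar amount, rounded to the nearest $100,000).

Tail multiplier: φ(z)/(1−α) = 0.129712 / 0.067 = 1.936.
ES = −(0.031%) + 1.851% × 1.936 = 3.553%.
On $600,000,000: 0.03553 × $600,000,000 = $21,318,000.

$21,300,000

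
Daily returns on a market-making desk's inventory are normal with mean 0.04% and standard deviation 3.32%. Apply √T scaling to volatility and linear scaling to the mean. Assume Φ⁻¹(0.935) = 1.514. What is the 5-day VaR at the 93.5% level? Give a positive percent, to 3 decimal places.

11.040%

σ_{5d} = 3.32% × √5 = 7.424%; μ_{5d} = 5 × 0.04% = 0.200%.
VaR = −(0.200%) + 1.514 × 7.424% = 11.040%.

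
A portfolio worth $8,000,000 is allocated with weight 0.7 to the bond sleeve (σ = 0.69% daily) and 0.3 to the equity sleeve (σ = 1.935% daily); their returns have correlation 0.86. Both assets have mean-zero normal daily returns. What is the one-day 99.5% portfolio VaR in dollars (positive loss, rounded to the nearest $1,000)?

σ_p² = 0.7²·0.69² + 0.3²·1.935² + 2·0.86·0.7·0.3·0.69·1.935 = 1.0525 (%²).
σ_p = √1.0525 = 1.026%.
At 99.5%, z = 2.576.
VaR = 2.576 × 1.026% = 2.643%; on $8,000,000 that is $211,440.

$211,000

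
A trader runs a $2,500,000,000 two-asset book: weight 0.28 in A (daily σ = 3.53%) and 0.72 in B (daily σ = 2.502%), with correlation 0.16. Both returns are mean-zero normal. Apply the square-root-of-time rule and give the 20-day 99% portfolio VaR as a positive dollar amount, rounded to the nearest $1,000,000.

σ_p = √(0.28²·3.53² + 0.72²·2.502² + 2·0.16·0.28·0.72·3.53·2.502) = 2.189%.
σ_{20d} = 2.189% × √20 = 9.790%.
z(99%) = 2.326.
VaR = 2.326 × 9.790% = 22.772%; on $2,500,000,000 that is $569,300,000.

$569,000,000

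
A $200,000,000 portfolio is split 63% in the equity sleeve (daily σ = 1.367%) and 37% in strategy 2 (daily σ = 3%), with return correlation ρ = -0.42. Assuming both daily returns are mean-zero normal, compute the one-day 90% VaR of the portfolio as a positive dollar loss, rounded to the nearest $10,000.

σ_p² = 0.63²·1.367² + 0.37²·3² + 2·-0.42·0.63·0.37·1.367·3 = 1.1708 (%²).
σ_p = √1.1708 = 1.082%.
At 90%, z = 1.282.
VaR = 1.282 × 1.082% = 1.387%; on $200,000,000 that is $2,774,000.

$2,770,000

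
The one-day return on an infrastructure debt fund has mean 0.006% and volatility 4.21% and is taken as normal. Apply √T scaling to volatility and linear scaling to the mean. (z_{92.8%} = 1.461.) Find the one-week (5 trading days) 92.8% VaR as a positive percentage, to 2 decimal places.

13.72%

σ_{5d} = 4.21% × √5 = 9.414%; μ_{5d} = 5 × 0.006% = 0.030%.
VaR = −(0.030%) + 1.461 × 9.414% = 13.724%.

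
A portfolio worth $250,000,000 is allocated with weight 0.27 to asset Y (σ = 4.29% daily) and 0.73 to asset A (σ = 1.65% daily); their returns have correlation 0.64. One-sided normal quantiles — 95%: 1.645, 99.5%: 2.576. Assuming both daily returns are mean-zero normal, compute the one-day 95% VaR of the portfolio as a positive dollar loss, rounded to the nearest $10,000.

σ_p² = 0.27²·4.29² + 0.73²·1.65² + 2·0.64·0.27·0.73·4.29·1.65 = 4.5783 (%²).
σ_p = √4.5783 = 2.140%.
VaR = 1.645 × 2.140% = 3.520%; on $250,000,000 that is $8,800,000.

$8,800,000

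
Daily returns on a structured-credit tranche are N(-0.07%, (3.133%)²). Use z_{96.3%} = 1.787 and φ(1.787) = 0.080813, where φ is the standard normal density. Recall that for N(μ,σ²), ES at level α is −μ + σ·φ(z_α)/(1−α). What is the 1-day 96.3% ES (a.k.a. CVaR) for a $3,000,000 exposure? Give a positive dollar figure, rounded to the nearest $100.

Tail multiplier: φ(z)/(1−α) = 0.080813 / 0.037 = 2.184.
ES = −(-0.07%) + 3.133% × 2.184 = 6.912%.
On $3,000,000: 0.06912 × $3,000,000 = $207,360.

$207,400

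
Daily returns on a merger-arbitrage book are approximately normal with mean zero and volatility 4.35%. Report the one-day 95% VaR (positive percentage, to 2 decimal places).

7.16%

At 95% one-sided, z = 1.645.
VaR = z·σ = 1.645 × 4.35% = 7.156%.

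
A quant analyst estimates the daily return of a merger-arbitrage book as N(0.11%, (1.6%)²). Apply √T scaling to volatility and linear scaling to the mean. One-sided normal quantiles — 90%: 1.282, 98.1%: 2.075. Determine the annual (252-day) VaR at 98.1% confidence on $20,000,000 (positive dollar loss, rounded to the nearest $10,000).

$5,000,000

σ_{252d} = 1.6% × √252 = 25.399%; μ_{252d} = 252 × 0.11% = 27.720%.
VaR = −(27.720%) + 2.075 × 25.399% = 24.983%.
On $20,000,000: 0.24983 × $20,000,000 = $4,996,600.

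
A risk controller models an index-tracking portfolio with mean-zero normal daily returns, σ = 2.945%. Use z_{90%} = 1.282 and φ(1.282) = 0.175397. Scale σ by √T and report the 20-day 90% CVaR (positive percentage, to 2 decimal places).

σ_{20d} = 2.945% × √20 = 13.170%.
ES multiplier = φ(z)/(1−α) = 0.175397/0.1 = 1.754.
ES = 13.170% × 1.754 = 23.100%.

23.10%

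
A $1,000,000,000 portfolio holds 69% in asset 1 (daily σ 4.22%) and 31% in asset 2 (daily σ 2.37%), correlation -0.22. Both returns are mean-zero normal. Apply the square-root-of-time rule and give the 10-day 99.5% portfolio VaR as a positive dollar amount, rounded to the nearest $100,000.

σ_p = √(0.69²·4.22² + 0.31²·2.37² + 2·-0.22·0.69·0.31·4.22·2.37) = 2.842%.
σ_{10d} = 2.842% × √10 = 8.987%.
z(99.5%) = 2.576.
VaR = 2.576 × 8.987% = 23.151%; on $1,000,000,000 that is $231,510,000.

$231,500,000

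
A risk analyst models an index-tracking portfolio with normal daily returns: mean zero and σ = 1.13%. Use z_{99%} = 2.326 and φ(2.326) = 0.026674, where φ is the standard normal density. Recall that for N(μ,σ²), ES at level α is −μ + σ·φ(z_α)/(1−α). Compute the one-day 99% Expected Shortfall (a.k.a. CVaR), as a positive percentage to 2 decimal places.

3.01%

Tail multiplier: φ(z)/(1−α) = 0.026674 / 0.01 = 2.667.
ES = 1.13% × 2.667 = 3.014%.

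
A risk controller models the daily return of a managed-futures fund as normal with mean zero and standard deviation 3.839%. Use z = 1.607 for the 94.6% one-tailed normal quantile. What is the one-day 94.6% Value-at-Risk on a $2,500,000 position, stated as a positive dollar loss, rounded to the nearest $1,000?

VaR = z·σ = 1.607 × 3.839% = 6.169%.
On $2,500,000: 0.06169 × $2,500,000 = $154,225.

$154,000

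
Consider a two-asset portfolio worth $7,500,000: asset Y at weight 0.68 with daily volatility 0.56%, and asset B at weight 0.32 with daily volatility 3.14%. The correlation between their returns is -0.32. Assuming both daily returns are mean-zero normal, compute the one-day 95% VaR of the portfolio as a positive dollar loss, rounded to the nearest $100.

$117,700

σ_p² = 0.68²·0.56² + 0.32²·3.14² + 2·-0.32·0.68·0.32·0.56·3.14 = 0.9097 (%²).
σ_p = √0.9097 = 0.954%.
At 95%, z = 1.645.
VaR = 1.645 × 0.954% = 1.569%; on $7,500,000 that is $117,675.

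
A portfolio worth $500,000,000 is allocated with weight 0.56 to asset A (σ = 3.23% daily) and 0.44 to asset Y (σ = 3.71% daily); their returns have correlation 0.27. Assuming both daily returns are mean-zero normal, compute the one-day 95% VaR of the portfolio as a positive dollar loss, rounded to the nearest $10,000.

σ_p² = 0.56²·3.23² + 0.44²·3.71² + 2·0.27·0.56·0.44·3.23·3.71 = 7.5309 (%²).
σ_p = √7.5309 = 2.744%.
At 95%, z = 1.645.
VaR = 1.645 × 2.744% = 4.514%; on $500,000,000 that is $22,570,000.

$22,570,000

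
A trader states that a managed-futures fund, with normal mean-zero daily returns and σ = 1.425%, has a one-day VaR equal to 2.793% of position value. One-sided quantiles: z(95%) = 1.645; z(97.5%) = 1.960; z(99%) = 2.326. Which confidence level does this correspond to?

97.5%

Implied z = VaR/σ = 2.793 / 1.425 = 1.960.
This matches z(97.5%) = 1.960.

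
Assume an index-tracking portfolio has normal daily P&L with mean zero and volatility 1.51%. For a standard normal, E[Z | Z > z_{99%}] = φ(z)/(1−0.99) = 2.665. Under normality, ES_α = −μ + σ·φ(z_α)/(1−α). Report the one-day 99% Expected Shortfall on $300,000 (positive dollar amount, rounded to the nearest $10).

ES = 1.51% × 2.665 = 4.024%.
On $300,000: 0.04024 × $300,000 = $12,072.

$12,070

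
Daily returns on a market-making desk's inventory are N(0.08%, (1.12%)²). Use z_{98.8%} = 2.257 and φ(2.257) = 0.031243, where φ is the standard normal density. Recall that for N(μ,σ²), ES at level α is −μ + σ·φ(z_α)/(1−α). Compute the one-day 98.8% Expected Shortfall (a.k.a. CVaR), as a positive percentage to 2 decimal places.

2.84%

Tail multiplier: φ(z)/(1−α) = 0.031243 / 0.012 = 2.604.
ES = −(0.08%) + 1.12% × 2.604 = 2.836%.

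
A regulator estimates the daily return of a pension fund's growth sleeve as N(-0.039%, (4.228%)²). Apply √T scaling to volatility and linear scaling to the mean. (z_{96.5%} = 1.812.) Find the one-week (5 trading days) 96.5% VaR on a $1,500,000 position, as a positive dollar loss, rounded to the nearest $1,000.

$260,000

σ_{5d} = 4.228% × √5 = 9.454%; μ_{5d} = 5 × -0.039% = -0.195%.
VaR = −(-0.195%) + 1.812 × 9.454% = 17.326%.
On $1,500,000: 0.17326 × $1,500,000 = $259,890.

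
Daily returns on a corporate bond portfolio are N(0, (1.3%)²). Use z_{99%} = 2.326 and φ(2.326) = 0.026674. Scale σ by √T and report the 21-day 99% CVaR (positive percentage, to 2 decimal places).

15.89%

σ_{21d} = 1.3% × √21 = 5.957%.
ES multiplier = φ(z)/(1−α) = 0.026674/0.01 = 2.667.
ES = 5.957% × 2.667 = 15.887%.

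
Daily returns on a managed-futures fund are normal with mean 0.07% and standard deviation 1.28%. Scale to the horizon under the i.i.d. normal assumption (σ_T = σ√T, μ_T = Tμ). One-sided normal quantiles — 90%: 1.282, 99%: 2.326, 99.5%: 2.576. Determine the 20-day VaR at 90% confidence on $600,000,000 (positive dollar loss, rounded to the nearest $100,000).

$35,600,000

σ_{20d} = 1.28% × √20 = 5.724%; μ_{20d} = 20 × 0.07% = 1.400%.
VaR = −(1.400%) + 1.282 × 5.724% = 5.938%.
On $600,000,000: 0.05938 × $600,000,000 = $35,628,000.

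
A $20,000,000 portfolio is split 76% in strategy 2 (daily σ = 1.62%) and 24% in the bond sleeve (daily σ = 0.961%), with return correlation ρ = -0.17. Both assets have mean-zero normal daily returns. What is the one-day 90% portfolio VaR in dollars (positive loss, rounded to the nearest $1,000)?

σ_p² = 0.76²·1.62² + 0.24²·0.961² + 2·-0.17·0.76·0.24·1.62·0.961 = 1.4725 (%²).
σ_p = √1.4725 = 1.213%.
At 90%, z = 1.282.
VaR = 1.282 × 1.213% = 1.555%; on $20,000,000 that is $311,000.

$311,000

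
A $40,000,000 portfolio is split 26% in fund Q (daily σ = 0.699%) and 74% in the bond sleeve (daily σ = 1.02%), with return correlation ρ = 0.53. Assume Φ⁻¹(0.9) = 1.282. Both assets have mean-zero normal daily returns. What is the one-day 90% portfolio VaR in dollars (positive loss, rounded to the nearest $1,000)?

σ_p² = 0.26²·0.699² + 0.74²·1.02² + 2·0.53·0.26·0.74·0.699·1.02 = 0.7482 (%²).
σ_p = √0.7482 = 0.865%.
VaR = 1.282 × 0.865% = 1.109%; on $40,000,000 that is $443,600.

$444,000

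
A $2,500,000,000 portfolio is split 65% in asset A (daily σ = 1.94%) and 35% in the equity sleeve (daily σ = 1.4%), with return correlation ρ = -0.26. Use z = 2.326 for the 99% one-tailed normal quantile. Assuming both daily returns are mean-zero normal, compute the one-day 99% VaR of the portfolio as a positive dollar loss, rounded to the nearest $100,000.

σ_p² = 0.65²·1.94² + 0.35²·1.4² + 2·-0.26·0.65·0.35·1.94·1.4 = 1.5089 (%²).
σ_p = √1.5089 = 1.228%.
VaR = 2.326 × 1.228% = 2.856%; on $2,500,000,000 that is $71,400,000.

$71,400,000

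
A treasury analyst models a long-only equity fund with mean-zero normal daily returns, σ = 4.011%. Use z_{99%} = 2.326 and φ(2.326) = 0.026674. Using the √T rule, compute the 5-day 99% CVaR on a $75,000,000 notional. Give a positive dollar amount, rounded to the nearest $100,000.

$17,900,000

σ_{5d} = 4.011% × √5 = 8.969%.
ES multiplier = φ(z)/(1−α) = 0.026674/0.01 = 2.667.
ES = 8.969% × 2.667 = 23.920%; on $75,000,000: $17,940,000.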